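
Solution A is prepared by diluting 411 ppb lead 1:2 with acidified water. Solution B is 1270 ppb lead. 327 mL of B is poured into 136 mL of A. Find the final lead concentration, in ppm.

0.957 ppm

C_A = 411 ppb / 2 = 206 ppb.
C_mix = (C_A·V_A + C_B·V_B)/(V_A + V_B) = (206×136 + 1270×327) / 463.0 = 957 ppb = 0.957 ppm.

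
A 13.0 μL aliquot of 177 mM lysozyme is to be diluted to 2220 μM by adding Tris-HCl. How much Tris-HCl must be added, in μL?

1020 μL

2220 μM = 2.22 mM.
V₂ = C₁V₁/C₂ = 177 × 13.0 / 2.22 = 1036 μL.
Diluent to add = V₂ − V₁ = 1036 − 13.0 = 1020 μL.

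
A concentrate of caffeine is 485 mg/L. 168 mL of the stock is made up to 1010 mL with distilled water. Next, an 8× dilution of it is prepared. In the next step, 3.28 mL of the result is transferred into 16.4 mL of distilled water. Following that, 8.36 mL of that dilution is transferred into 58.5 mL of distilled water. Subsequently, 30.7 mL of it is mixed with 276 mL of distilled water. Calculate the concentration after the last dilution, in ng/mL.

Overall dilution factor = 6.012 × 8 × 6 × 7.998 × 9.990 = 2.31 × 10⁴.
485 mg/L / 2.31 × 10⁴ = 0.0210 mg/L = 21.0 ng/mL.

21.0 ng/mL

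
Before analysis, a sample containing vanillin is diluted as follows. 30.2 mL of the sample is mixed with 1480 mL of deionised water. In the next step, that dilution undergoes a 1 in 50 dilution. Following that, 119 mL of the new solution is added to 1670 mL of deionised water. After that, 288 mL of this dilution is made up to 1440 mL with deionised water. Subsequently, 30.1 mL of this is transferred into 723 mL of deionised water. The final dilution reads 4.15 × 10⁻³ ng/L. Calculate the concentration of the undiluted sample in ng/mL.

19.5 ng/mL

Overall dilution factor = 50.01 × 50 × 15.03 × 5 × 25.02 = 4.70 × 10⁶.
Original = 4.15 × 10⁻³ ng/L × 4.70 × 10⁶ = 1.95 × 10⁴ ng/L = 19.5 ng/mL.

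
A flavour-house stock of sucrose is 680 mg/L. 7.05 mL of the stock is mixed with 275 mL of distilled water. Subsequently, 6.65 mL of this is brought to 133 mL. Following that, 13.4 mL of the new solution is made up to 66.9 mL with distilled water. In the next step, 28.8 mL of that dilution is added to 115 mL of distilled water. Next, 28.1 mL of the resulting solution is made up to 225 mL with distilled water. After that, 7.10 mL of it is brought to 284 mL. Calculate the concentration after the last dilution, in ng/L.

Overall dilution factor = 40.01 × 20 × 4.993 × 4.993 × 8.007 × 40 = 6.39 × 10⁶.
680 mg/L / 6.39 × 10⁶ = 1.06 × 10⁻⁴ mg/L = 106 ng/L.

106 ng/L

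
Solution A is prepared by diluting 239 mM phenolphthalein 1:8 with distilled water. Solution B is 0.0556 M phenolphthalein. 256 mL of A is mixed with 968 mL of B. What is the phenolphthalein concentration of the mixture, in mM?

50.2 mM

C_A = 239 mM / 8 = 29.9 mM.
C_B = 0.0556 M = 55.6 mM.
C_mix = (C_A·V_A + C_B·V_B)/(V_A + V_B) = (29.9×256 + 55.6×968) / 1224 = 50.2 mM.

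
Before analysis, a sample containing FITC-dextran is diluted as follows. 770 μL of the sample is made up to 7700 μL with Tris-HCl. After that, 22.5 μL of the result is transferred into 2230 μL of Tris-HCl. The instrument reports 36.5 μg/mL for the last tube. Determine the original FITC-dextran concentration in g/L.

Overall dilution factor = 10 × 100.1 = 1001.
Original = 36.5 μg/mL × 1001 = 3.65 × 10⁴ μg/mL = 36.5 g/L.

36.5 g/L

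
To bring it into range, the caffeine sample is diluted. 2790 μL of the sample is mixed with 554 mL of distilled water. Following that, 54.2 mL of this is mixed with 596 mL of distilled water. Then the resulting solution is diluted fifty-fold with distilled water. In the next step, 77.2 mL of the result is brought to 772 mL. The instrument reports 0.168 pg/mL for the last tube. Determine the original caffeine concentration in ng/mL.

Overall dilution factor = 199.6 × 12.00 × 50 × 10 = 1.20 × 10⁶.
Original = 0.168 pg/mL × 1.20 × 10⁶ = 2.01 × 10⁵ pg/mL = 201 ng/mL.

201 ng/mL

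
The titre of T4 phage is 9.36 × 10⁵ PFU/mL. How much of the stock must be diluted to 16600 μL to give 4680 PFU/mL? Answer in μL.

V₁ = C₂V₂/C₁ = 4680 × 16600 / 9.36 × 10⁵ = 83.0 μL.

83.0 μL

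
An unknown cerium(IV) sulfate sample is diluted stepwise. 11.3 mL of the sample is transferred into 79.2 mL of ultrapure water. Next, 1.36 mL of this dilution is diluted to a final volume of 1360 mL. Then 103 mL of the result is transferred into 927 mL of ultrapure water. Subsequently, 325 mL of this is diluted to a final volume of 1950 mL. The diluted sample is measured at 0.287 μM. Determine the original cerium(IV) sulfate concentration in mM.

138 mM

Overall dilution factor = 8.009 × 1000 × 10 × 6 = 4.81 × 10⁵.
Original = 0.287 μM × 4.81 × 10⁵ = 1.38 × 10⁵ μM = 138 mM.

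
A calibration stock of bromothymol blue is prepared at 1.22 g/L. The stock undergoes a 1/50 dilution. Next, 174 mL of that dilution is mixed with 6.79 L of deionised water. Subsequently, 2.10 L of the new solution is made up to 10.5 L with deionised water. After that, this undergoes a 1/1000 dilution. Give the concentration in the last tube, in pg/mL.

122 pg/mL

Overall dilution factor = 50 × 40.02 × 5 × 1000 = 1.00 × 10⁷.
1.22 g/L / 1.00 × 10⁷ = 1.22 × 10⁻⁷ g/L = 122 pg/mL.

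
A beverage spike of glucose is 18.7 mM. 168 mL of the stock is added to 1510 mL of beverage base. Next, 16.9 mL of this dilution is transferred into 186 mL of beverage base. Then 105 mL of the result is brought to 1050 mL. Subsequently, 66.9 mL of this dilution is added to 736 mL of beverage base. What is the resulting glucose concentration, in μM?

1.30 μM

Overall dilution factor = 9.988 × 12.01 × 10 × 12.00 = 1.44 × 10⁴.
18.7 mM / 1.44 × 10⁴ = 1.30 × 10⁻³ mM = 1.30 μM.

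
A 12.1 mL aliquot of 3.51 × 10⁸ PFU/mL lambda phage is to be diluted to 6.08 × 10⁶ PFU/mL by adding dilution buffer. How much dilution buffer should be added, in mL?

686 mL

V₂ = C₁V₁/C₂ = 3.51 × 10⁸ × 12.1 / 6.08 × 10⁶ = 699 mL.
Diluent to add = V₂ − V₁ = 699 − 12.1 = 686 mL.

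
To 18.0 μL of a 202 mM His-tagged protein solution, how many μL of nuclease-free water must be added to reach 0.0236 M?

136 μL

0.0236 M = 23.6 mM.
V₂ = C₁V₁/C₂ = 202 × 18.0 / 23.6 = 154 μL.
Diluent to add = V₂ − V₁ = 154 − 18.0 = 136 μL.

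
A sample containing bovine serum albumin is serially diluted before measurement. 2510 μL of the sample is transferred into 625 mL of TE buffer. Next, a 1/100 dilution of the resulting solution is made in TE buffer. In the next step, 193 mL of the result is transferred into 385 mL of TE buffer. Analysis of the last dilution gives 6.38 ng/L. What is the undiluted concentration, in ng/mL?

Overall dilution factor = 250.0 × 100 × 2.995 = 7.49 × 10⁴.
Original = 6.38 ng/L × 7.49 × 10⁴ = 4.78 × 10⁵ ng/L = 478 ng/mL.

478 ng/mL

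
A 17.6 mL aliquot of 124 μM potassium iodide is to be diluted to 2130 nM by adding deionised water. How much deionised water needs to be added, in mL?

2130 nM = 2.13 μM.
V₂ = C₁V₁/C₂ = 124 × 17.6 / 2.13 = 1025 mL.
Diluent to add = V₂ − V₁ = 1025 − 17.6 = 1010 mL.

1010 mL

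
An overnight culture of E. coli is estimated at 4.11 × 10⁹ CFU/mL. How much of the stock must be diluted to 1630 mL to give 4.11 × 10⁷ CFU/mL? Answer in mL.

V₁ = C₂V₂/C₁ = 4.11 × 10⁷ × 1630 / 4.11 × 10⁹ = 16.3 mL.

16.3 mL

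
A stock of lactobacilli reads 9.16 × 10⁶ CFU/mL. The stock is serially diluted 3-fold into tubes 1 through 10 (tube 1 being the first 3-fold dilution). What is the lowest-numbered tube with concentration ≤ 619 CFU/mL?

Tube n has concentration 9.16 × 10⁶ CFU/mL / 3ⁿ.
Need 3ⁿ ≥ 9.16 × 10⁶ CFU/mL / 619 CFU/mL = 1.48 × 10⁴, so n ≥ 8.74.
First such tube: n = 9.

tube 9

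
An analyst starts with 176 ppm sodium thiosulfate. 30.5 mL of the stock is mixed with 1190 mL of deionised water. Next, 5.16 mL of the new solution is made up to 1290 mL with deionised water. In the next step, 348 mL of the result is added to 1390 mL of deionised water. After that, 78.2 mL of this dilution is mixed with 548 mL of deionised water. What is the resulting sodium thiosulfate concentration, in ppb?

0.440 ppb

Overall dilution factor = 40.02 × 250 × 4.994 × 8.008 = 4.00 × 10⁵.
176 ppm / 4.00 × 10⁵ = 4.40 × 10⁻⁴ ppm = 0.440 ppb.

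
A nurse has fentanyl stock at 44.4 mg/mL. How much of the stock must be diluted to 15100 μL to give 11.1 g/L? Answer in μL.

11.1 g/L = 11.1 mg/mL.
V₁ = C₂V₂/C₁ = 11.1 × 15100 / 44.4 = 3775 μL.

3780 μL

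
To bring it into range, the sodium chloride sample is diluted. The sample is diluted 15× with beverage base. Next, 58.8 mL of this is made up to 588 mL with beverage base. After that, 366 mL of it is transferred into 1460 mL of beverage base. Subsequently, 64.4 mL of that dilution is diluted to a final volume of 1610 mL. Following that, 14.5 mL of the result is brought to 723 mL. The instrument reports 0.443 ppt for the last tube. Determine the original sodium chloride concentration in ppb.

413 ppb

Overall dilution factor = 15 × 10 × 4.989 × 25 × 49.86 = 9.33 × 10⁵.
Original = 0.443 ppt × 9.33 × 10⁵ = 4.13 × 10⁵ ppt = 413 ppb.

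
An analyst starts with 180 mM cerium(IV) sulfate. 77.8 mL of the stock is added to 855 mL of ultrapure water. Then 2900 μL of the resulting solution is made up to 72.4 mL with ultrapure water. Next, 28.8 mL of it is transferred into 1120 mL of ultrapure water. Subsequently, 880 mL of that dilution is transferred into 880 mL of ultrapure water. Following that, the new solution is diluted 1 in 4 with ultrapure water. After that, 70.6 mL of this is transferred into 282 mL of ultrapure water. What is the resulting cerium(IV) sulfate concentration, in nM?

Overall dilution factor = 11.99 × 24.97 × 39.89 × 2 × 4 × 4.994 = 4.77 × 10⁵.
180 mM / 4.77 × 10⁵ = 3.77 × 10⁻⁴ mM = 377 nM.

377 nM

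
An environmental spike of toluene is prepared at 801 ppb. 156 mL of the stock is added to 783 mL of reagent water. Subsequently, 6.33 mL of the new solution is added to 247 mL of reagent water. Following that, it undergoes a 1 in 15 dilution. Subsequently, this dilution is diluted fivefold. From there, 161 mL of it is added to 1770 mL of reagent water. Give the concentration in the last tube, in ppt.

Overall dilution factor = 6.019 × 40.02 × 15 × 5 × 11.99 = 2.17 × 10⁵.
801 ppb / 2.17 × 10⁵ = 3.70 × 10⁻³ ppb = 3.70 ppt.

3.70 ppt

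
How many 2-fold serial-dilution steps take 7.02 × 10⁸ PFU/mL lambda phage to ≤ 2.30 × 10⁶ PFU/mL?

9

Need 2ⁿ ≥ 305, so n ≥ log(305)/log(2) = 8.25.
Minimum whole steps: n = 9.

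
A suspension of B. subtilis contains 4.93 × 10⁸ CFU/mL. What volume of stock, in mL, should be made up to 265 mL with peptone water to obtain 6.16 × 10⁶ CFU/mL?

V₁ = C₂V₂/C₁ = 6.16 × 10⁶ × 265 / 4.93 × 10⁸ = 3.31 mL.

3.31 mL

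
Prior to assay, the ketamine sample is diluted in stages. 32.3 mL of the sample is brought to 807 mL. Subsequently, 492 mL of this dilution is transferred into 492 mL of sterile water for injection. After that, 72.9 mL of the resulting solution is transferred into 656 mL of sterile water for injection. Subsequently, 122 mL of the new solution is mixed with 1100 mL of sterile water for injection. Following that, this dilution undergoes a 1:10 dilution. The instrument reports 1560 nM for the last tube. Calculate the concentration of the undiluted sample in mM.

Overall dilution factor = 24.98 × 2 × 9.999 × 10.02 × 10 = 5.00 × 10⁴.
Original = 1560 nM × 5.00 × 10⁴ = 7.81 × 10⁷ nM = 78.1 mM.

78.1 mM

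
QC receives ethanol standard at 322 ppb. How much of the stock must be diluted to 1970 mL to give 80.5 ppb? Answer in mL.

V₁ = C₂V₂/C₁ = 80.5 × 1970 / 322 = 492 mL.

492 mL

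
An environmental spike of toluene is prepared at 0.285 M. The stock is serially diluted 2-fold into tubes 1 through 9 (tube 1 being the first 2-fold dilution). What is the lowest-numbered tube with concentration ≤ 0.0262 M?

Tube n has concentration 0.285 M / 2ⁿ.
Need 2ⁿ ≥ 0.285 M / 0.0262 M = 10.9, so n ≥ 3.44.
First such tube: n = 4.

tube 4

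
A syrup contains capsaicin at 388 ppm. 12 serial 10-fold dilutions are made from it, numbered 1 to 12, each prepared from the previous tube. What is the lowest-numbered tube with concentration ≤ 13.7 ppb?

tube 5

Tube n has concentration 388 ppm / 10ⁿ.
Need 10ⁿ ≥ 388 ppm / 13.7 ppb = 2.83 × 10⁴, so n ≥ 4.45.
First such tube: n = 5.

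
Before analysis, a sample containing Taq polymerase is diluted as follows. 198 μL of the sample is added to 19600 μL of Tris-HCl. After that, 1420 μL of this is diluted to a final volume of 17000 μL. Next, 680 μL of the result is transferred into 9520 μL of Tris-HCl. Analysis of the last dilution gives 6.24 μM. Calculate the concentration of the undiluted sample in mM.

112 mM

Overall dilution factor = 99.99 × 11.97 × 15 = 1.80 × 10⁴.
Original = 6.24 μM × 1.80 × 10⁴ = 1.12 × 10⁵ μM = 112 mM.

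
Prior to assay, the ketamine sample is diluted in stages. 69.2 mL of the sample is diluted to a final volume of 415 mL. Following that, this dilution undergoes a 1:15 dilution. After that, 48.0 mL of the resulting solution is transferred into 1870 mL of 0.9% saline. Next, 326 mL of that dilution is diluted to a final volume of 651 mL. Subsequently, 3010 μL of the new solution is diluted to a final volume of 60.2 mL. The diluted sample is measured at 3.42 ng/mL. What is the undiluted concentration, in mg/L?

Overall dilution factor = 5.997 × 15 × 39.96 × 1.997 × 20 = 1.44 × 10⁵.
Original = 3.42 ng/mL × 1.44 × 10⁵ = 4.91 × 10⁵ ng/mL = 491 mg/L.

491 mg/L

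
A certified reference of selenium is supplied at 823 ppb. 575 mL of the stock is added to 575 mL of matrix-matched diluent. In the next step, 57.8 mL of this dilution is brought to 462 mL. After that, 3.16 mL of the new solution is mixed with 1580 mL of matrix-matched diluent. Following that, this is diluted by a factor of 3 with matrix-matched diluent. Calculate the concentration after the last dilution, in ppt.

34.3 ppt

Overall dilution factor = 2 × 7.993 × 501 × 3 = 2.40 × 10⁴.
823 ppb / 2.40 × 10⁴ = 0.0343 ppb = 34.3 ppt.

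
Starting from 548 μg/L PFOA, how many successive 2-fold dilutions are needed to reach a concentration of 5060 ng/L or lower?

7

Need 2ⁿ ≥ 108, so n ≥ log(108)/log(2) = 6.76.
Minimum whole steps: n = 7.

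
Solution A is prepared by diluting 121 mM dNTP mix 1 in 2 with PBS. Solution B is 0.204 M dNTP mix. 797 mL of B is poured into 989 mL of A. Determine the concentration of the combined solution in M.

0.125 M

C_A = 121 mM / 2 = 60.5 mM.
C_B = 0.204 M = 204 mM.
C_mix = (C_A·V_A + C_B·V_B)/(V_A + V_B) = (60.5×989 + 204×797) / 1786 = 125 mM = 0.125 M.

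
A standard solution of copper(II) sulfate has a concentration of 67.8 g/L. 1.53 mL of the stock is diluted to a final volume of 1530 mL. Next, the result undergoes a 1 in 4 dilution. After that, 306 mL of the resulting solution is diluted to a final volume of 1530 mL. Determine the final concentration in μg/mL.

3.39 μg/mL

Overall dilution factor = 1000 × 4 × 5 = 2.00 × 10⁴.
67.8 g/L / 2.00 × 10⁴ = 3.39 × 10⁻³ g/L = 3.39 μg/mL.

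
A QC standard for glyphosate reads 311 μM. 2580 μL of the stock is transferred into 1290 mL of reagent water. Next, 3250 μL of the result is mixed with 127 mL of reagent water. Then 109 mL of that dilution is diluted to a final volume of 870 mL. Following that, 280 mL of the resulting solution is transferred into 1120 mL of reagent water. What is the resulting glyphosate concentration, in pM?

Overall dilution factor = 501 × 40.08 × 7.982 × 5 = 8.01 × 10⁵.
311 μM / 8.01 × 10⁵ = 3.88 × 10⁻⁴ μM = 388 pM.

388 pM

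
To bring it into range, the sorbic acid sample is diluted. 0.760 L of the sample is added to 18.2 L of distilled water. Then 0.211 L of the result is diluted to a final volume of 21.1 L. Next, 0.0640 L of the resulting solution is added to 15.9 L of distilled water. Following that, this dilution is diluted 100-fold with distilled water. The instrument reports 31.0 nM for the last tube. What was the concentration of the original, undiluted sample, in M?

Overall dilution factor = 24.95 × 100 × 249.4 × 100 = 6.22 × 10⁷.
Original = 31.0 nM × 6.22 × 10⁷ = 1.93 × 10⁹ nM = 1.93 M.

1.93 M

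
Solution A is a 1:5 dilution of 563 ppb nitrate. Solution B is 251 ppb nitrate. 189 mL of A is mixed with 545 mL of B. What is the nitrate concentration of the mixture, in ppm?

0.215 ppm

C_A = 563 ppb / 5 = 113 ppb.
C_mix = (C_A·V_A + C_B·V_B)/(V_A + V_B) = (113×189 + 251×545) / 734.0 = 215 ppb = 0.215 ppm.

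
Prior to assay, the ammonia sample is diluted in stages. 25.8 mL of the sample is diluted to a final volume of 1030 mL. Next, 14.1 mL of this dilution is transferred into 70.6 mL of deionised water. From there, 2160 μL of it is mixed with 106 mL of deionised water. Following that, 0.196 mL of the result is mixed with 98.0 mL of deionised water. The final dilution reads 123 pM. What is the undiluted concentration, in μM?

740 μM

Overall dilution factor = 39.92 × 6.007 × 50.07 × 501 = 6.02 × 10⁶.
Original = 123 pM × 6.02 × 10⁶ = 7.40 × 10⁸ pM = 740 μM.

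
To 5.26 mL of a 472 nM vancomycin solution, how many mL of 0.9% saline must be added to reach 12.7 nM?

V₂ = C₁V₁/C₂ = 472 × 5.26 / 12.7 = 195 mL.
Diluent to add = V₂ − V₁ = 195 − 5.26 = 190 mL.

190 mL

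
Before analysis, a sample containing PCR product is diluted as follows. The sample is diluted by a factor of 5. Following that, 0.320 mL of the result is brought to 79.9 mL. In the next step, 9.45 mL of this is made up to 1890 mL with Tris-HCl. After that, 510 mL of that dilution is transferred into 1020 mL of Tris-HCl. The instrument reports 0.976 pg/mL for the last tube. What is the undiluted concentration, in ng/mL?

731 ng/mL

Overall dilution factor = 5 × 249.7 × 200 × 3 = 7.49 × 10⁵.
Original = 0.976 pg/mL × 7.49 × 10⁵ = 7.31 × 10⁵ pg/mL = 731 ng/mL.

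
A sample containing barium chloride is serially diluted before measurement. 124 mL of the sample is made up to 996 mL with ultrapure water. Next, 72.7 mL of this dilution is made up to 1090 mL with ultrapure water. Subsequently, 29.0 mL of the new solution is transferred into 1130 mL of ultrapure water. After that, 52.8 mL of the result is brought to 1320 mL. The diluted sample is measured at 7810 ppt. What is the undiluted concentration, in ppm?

Overall dilution factor = 8.032 × 14.99 × 39.97 × 25 = 1.20 × 10⁵.
Original = 7810 ppt × 1.20 × 10⁵ = 9.40 × 10⁸ ppt = 940 ppm.

940 ppm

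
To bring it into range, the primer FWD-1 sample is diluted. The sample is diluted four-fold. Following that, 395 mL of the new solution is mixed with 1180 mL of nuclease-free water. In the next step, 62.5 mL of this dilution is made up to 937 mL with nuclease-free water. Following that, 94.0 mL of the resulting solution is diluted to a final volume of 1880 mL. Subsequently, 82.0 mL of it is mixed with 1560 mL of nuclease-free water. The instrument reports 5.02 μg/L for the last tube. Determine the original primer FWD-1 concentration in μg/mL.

481 μg/mL

Overall dilution factor = 4 × 3.987 × 14.99 × 20 × 20.02 = 9.58 × 10⁴.
Original = 5.02 μg/L × 9.58 × 10⁴ = 4.81 × 10⁵ μg/L = 481 μg/mL.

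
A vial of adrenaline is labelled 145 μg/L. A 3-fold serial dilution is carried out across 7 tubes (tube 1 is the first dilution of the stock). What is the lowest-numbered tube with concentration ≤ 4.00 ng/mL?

Tube n has concentration 145 μg/L / 3ⁿ.
Need 3ⁿ ≥ 145 μg/L / 4.00 ng/mL = 36.2, so n ≥ 3.27.
First such tube: n = 4.

tube 4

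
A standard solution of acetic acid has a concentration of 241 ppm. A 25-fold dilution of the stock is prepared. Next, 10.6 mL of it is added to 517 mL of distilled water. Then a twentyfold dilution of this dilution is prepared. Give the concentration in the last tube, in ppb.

9.68 ppb

Overall dilution factor = 25 × 49.77 × 20 = 2.49 × 10⁴.
241 ppm / 2.49 × 10⁴ = 9.68 × 10⁻³ ppm = 9.68 ppb.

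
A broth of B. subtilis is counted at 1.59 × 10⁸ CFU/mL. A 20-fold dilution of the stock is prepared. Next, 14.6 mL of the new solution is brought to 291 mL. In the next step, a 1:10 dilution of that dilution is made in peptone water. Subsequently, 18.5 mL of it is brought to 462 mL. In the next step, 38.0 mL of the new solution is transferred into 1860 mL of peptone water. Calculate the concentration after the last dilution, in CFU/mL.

32.0 CFU/mL

Overall dilution factor = 20 × 19.93 × 10 × 24.97 × 49.95 = 4.97 × 10⁶.
1.59 × 10⁸ CFU/mL / 4.97 × 10⁶ = 32.0 CFU/mL.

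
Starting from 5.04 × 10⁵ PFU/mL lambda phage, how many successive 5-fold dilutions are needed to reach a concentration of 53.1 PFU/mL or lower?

6

Need 5ⁿ ≥ 9492, so n ≥ log(9492)/log(5) = 5.69.
Minimum whole steps: n = 6.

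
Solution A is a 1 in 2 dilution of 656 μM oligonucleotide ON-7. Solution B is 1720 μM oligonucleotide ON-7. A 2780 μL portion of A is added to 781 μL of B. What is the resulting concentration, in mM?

C_A = 656 μM / 2 = 328 μM.
C_mix = (C_A·V_A + C_B·V_B)/(V_A + V_B) = (328×2780 + 1720×781) / 3561 = 633 μM = 0.633 mM.

0.633 mM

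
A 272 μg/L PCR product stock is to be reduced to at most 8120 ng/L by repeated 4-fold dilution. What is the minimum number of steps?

3

Need 4ⁿ ≥ 33.5, so n ≥ log(33.5)/log(4) = 2.53.
Minimum whole steps: n = 3.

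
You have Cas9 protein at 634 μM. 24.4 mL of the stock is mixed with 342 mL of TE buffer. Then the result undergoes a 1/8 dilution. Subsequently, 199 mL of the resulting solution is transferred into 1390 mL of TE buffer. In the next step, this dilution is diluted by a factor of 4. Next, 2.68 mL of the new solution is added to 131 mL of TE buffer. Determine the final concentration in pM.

Overall dilution factor = 15.02 × 8 × 7.985 × 4 × 49.88 = 1.91 × 10⁵.
634 μM / 1.91 × 10⁵ = 3.31 × 10⁻³ μM = 3310 pM.

3310 pM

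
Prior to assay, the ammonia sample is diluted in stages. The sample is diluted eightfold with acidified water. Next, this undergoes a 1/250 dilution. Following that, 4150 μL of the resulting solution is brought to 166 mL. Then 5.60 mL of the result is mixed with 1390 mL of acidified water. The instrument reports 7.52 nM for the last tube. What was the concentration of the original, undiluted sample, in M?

0.150 M

Overall dilution factor = 8 × 250 × 40 × 249.2 = 1.99 × 10⁷.
Original = 7.52 nM × 1.99 × 10⁷ = 1.50 × 10⁸ nM = 0.150 M.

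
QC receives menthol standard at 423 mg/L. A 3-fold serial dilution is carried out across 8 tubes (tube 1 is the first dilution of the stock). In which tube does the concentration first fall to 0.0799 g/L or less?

tube 2

Tube n has concentration 423 mg/L / 3ⁿ.
Need 3ⁿ ≥ 423 mg/L / 0.0799 g/L = 5.29, so n ≥ 1.52.
First such tube: n = 2.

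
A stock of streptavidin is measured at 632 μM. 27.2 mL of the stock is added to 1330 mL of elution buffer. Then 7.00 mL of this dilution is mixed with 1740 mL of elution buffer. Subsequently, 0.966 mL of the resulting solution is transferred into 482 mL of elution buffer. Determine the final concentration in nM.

0.102 nM

Overall dilution factor = 49.90 × 249.6 × 500.0 = 6.23 × 10⁶.
632 μM / 6.23 × 10⁶ = 1.02 × 10⁻⁴ μM = 0.102 nM.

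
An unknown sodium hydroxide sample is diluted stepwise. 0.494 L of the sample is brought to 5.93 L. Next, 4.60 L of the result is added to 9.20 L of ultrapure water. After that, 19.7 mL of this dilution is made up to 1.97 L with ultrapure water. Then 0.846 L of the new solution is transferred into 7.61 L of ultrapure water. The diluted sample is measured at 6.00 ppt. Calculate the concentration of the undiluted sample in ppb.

216 ppb

Overall dilution factor = 12.00 × 3 × 100 × 9.995 = 3.60 × 10⁴.
Original = 6.00 ppt × 3.60 × 10⁴ = 2.16 × 10⁵ ppt = 216 ppb.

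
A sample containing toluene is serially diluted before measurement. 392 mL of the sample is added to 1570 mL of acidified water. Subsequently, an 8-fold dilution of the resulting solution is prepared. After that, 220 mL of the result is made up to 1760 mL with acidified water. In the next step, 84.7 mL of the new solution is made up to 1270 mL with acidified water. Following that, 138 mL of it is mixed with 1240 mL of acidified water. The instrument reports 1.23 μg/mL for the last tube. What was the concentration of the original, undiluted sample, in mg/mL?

Overall dilution factor = 5.005 × 8 × 8 × 14.99 × 9.986 = 4.80 × 10⁴.
Original = 1.23 μg/mL × 4.80 × 10⁴ = 5.90 × 10⁴ μg/mL = 59.0 mg/mL.

59.0 mg/mL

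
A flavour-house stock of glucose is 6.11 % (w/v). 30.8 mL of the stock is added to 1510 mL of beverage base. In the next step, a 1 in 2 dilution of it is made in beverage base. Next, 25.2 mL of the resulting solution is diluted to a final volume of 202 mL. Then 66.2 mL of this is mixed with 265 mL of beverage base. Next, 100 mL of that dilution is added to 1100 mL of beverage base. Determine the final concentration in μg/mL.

1.27 μg/mL

Overall dilution factor = 50.03 × 2 × 8.016 × 5.003 × 12 = 4.81 × 10⁴.
6.11 % (w/v) / 4.81 × 10⁴ = 1.27 × 10⁻⁴ % (w/v) = 1.27 μg/mL.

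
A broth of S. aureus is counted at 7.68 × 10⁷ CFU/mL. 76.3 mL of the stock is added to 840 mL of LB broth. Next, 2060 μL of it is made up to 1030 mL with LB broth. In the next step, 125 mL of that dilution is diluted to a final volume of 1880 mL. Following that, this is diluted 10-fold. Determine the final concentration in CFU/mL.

Overall dilution factor = 12.01 × 500 × 15.04 × 10 = 9.03 × 10⁵.
7.68 × 10⁷ CFU/mL / 9.03 × 10⁵ = 85.0 CFU/mL.

85.0 CFU/mL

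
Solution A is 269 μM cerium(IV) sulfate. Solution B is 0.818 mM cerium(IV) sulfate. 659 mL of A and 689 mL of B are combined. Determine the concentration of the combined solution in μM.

C_B = 0.818 mM = 818 μM.
C_mix = (C_A·V_A + C_B·V_B)/(V_A + V_B) = (269×659 + 818×689) / 1348 = 550 μM.

550 μM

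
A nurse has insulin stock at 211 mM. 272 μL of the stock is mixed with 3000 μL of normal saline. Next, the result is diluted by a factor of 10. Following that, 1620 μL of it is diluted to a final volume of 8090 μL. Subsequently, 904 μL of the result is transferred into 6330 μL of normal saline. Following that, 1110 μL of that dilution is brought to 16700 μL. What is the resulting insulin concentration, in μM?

Overall dilution factor = 12.03 × 10 × 4.994 × 8.002 × 15.05 = 7.23 × 10⁴.
211 mM / 7.23 × 10⁴ = 2.92 × 10⁻³ mM = 2.92 μM.

2.92 μM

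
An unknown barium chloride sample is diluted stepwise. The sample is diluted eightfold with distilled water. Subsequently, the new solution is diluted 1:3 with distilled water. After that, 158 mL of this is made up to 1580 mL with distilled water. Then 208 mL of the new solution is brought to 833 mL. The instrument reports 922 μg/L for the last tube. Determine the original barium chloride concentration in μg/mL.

886 μg/mL

Overall dilution factor = 8 × 3 × 10 × 4.005 = 961.
Original = 922 μg/L × 961 = 8.86 × 10⁵ μg/L = 886 μg/mL.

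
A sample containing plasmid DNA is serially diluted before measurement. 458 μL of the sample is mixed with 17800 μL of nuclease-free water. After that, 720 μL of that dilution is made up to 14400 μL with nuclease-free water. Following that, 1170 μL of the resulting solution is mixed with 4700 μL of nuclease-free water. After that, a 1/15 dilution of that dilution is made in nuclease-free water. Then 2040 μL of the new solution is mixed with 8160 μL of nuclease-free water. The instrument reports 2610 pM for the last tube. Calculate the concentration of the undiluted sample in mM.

0.783 mM

Overall dilution factor = 39.86 × 20 × 5.017 × 15 × 5 = 3.00 × 10⁵.
Original = 2610 pM × 3.00 × 10⁵ = 7.83 × 10⁸ pM = 0.783 mM.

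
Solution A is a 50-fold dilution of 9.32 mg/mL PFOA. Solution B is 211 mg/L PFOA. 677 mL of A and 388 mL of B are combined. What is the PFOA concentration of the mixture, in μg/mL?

195 μg/mL

C_A = 9.32 mg/mL / 50 = 0.186 mg/mL.
C_B = 211 mg/L = 0.211 mg/mL.
C_mix = (C_A·V_A + C_B·V_B)/(V_A + V_B) = (0.186×677 + 0.211×388) / 1065 = 0.195 mg/mL = 195 μg/mL.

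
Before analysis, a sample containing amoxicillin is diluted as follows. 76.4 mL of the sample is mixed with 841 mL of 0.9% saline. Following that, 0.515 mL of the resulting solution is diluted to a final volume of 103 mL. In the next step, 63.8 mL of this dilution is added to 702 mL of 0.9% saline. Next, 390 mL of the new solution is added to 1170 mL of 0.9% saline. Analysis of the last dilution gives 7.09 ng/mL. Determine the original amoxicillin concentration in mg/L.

Overall dilution factor = 12.01 × 200 × 12.00 × 4 = 1.15 × 10⁵.
Original = 7.09 ng/mL × 1.15 × 10⁵ = 8.18 × 10⁵ ng/mL = 818 mg/L.

818 mg/L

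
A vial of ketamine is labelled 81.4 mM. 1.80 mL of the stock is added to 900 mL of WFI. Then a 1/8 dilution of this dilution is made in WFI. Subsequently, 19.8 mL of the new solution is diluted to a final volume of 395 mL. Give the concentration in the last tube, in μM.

1.02 μM

Overall dilution factor = 501 × 8 × 19.95 = 8.00 × 10⁴.
81.4 mM / 8.00 × 10⁴ = 1.02 × 10⁻³ mM = 1.02 μM.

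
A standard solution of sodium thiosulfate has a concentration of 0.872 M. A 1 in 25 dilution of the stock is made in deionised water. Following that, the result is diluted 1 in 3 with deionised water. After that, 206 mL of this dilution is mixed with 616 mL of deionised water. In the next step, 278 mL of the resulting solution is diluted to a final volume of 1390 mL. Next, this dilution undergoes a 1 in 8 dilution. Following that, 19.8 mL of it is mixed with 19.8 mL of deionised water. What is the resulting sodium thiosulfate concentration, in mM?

Overall dilution factor = 25 × 3 × 3.990 × 5 × 8 × 2 = 2.39 × 10⁴.
0.872 M / 2.39 × 10⁴ = 3.64 × 10⁻⁵ M = 0.0364 mM.

0.0364 mM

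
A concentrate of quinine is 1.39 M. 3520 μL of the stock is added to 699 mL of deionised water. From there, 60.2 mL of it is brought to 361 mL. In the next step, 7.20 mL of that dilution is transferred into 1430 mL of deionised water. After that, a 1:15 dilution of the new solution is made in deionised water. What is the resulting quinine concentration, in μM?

0.388 μM

Overall dilution factor = 199.6 × 5.997 × 199.6 × 15 = 3.58 × 10⁶.
1.39 M / 3.58 × 10⁶ = 3.88 × 10⁻⁷ M = 0.388 μM.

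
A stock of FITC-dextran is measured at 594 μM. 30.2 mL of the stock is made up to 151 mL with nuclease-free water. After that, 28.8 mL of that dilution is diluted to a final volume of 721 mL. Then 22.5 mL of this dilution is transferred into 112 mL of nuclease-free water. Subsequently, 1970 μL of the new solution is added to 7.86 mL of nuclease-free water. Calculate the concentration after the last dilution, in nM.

Overall dilution factor = 5 × 25.03 × 5.978 × 4.990 = 3734.
594 μM / 3734 = 0.159 μM = 159 nM.

159 nM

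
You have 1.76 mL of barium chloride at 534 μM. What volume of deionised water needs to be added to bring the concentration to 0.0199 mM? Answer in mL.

45.5 mL

0.0199 mM = 19.9 μM.
V₂ = C₁V₁/C₂ = 534 × 1.76 / 19.9 = 47.2 mL.
Diluent to add = V₂ − V₁ = 47.2 − 1.76 = 45.5 mL.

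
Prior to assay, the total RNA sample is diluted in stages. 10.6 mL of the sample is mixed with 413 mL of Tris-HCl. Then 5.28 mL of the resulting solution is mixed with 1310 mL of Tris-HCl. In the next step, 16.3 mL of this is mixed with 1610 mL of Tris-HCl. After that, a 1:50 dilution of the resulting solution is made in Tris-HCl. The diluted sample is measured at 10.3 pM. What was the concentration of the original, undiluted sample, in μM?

Overall dilution factor = 39.96 × 249.1 × 99.77 × 50 = 4.97 × 10⁷.
Original = 10.3 pM × 4.97 × 10⁷ = 5.12 × 10⁸ pM = 512 μM.

512 μM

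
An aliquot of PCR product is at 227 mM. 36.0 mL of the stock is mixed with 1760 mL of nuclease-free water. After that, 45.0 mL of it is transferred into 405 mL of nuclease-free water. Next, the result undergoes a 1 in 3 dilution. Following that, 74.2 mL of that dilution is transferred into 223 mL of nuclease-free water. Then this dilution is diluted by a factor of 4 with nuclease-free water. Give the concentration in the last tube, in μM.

Overall dilution factor = 49.89 × 10 × 3 × 4.005 × 4 = 2.40 × 10⁴.
227 mM / 2.40 × 10⁴ = 9.47 × 10⁻³ mM = 9.47 μM.

9.47 μM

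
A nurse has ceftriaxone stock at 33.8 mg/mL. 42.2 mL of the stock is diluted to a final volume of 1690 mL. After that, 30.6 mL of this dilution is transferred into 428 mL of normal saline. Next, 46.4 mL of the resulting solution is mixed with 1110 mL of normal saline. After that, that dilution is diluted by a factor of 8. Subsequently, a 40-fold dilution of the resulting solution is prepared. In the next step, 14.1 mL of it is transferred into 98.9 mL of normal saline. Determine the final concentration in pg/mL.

Overall dilution factor = 40.05 × 14.99 × 24.92 × 8 × 40 × 8.014 = 3.84 × 10⁷.
33.8 mg/mL / 3.84 × 10⁷ = 8.81 × 10⁻⁷ mg/mL = 881 pg/mL.

881 pg/mL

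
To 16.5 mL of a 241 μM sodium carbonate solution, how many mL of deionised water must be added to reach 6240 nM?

621 mL

6240 nM = 6.24 μM.
V₂ = C₁V₁/C₂ = 241 × 16.5 / 6.24 = 637 mL.
Diluent to add = V₂ − V₁ = 637 − 16.5 = 621 mL.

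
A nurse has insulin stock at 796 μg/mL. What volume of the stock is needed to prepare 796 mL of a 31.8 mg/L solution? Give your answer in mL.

31.8 mL

31.8 mg/L = 31.8 μg/mL.
V₁ = C₂V₂/C₁ = 31.8 × 796 / 796 = 31.8 mL.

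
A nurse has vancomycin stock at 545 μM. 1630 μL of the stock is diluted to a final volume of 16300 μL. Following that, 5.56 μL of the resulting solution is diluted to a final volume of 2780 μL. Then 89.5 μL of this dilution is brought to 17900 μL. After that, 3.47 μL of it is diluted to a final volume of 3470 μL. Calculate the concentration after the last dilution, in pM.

Overall dilution factor = 10 × 500 × 200 × 1000 = 1.00 × 10⁹.
545 μM / 1.00 × 10⁹ = 5.45 × 10⁻⁷ μM = 0.545 pM.

0.545 pM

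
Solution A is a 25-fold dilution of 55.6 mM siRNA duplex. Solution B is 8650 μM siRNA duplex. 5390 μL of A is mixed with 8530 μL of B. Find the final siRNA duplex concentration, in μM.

C_A = 55.6 mM / 25 = 2.22 mM.
C_B = 8650 μM = 8.65 mM.
C_mix = (C_A·V_A + C_B·V_B)/(V_A + V_B) = (2.22×5390 + 8.65×8530) / 13920 = 6.16 mM = 6160 μM.

6160 μM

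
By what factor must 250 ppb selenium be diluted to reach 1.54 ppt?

Factor = C₀/C_target = 250 ppb / 1.54 ppt = 1.62 × 10⁵.

1.62 × 10⁵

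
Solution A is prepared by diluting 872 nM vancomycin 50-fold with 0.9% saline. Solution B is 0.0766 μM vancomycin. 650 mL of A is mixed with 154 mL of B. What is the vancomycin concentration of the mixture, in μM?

0.0288 μM

C_A = 872 nM / 50 = 17.4 nM.
C_B = 0.0766 μM = 76.6 nM.
C_mix = (C_A·V_A + C_B·V_B)/(V_A + V_B) = (17.4×650 + 76.6×154) / 804.0 = 28.8 nM = 0.0288 μM.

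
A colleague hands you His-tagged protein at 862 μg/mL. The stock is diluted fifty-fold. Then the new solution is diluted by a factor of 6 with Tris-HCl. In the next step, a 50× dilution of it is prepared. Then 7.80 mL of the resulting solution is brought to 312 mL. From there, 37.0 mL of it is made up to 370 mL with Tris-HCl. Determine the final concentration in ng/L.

Overall dilution factor = 50 × 6 × 50 × 40 × 10 = 6.00 × 10⁶.
862 μg/mL / 6.00 × 10⁶ = 1.44 × 10⁻⁴ μg/mL = 144 ng/L.

144 ng/L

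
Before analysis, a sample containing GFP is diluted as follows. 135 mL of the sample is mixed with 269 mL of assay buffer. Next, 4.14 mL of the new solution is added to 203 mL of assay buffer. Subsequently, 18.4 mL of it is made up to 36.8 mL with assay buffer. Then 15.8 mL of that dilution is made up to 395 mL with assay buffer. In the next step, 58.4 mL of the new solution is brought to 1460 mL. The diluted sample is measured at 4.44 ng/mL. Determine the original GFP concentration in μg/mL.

Overall dilution factor = 2.993 × 50.03 × 2 × 25 × 25 = 1.87 × 10⁵.
Original = 4.44 ng/mL × 1.87 × 10⁵ = 8.31 × 10⁵ ng/mL = 831 μg/mL.

831 μg/mL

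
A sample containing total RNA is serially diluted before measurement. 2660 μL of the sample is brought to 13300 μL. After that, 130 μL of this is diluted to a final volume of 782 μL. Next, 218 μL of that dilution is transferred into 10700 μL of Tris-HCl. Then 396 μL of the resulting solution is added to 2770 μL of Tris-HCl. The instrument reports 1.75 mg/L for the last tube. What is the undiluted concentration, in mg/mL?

Overall dilution factor = 5 × 6.015 × 50.08 × 7.995 = 1.20 × 10⁴.
Original = 1.75 mg/L × 1.20 × 10⁴ = 2.11 × 10⁴ mg/L = 21.1 mg/mL.

21.1 mg/mL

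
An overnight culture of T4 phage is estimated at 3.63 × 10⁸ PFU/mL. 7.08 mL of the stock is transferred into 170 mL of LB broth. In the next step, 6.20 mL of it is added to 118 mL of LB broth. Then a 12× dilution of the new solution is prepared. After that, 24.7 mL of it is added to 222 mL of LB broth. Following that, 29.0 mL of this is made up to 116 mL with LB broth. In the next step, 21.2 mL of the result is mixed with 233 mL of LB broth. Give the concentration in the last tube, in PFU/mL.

Overall dilution factor = 25.01 × 20.03 × 12 × 9.988 × 4 × 11.99 = 2.88 × 10⁶.
3.63 × 10⁸ PFU/mL / 2.88 × 10⁶ = 126 PFU/mL.

126 PFU/mL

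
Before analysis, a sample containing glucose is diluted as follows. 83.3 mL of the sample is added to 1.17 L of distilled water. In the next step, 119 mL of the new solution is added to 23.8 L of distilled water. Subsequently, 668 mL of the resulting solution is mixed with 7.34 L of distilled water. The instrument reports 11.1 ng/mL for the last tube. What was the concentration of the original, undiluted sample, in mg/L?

402 mg/L

Overall dilution factor = 15.05 × 201 × 11.99 = 3.63 × 10⁴.
Original = 11.1 ng/mL × 3.63 × 10⁴ = 4.02 × 10⁵ ng/mL = 402 mg/L.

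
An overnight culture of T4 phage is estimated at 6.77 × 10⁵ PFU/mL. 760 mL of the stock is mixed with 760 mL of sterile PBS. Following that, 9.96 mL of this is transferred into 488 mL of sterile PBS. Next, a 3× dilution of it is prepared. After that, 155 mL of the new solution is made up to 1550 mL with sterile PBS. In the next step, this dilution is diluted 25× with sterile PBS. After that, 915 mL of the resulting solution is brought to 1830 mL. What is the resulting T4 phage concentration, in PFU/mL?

4.51 PFU/mL

Overall dilution factor = 2 × 50.00 × 3 × 10 × 25 × 2 = 1.50 × 10⁵.
6.77 × 10⁵ PFU/mL / 1.50 × 10⁵ = 4.51 PFU/mL.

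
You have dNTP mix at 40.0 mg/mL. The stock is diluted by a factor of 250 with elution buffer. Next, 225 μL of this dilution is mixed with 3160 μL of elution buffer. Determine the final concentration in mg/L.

Overall dilution factor = 250 × 15.04 = 3761.
40.0 mg/mL / 3761 = 0.0106 mg/mL = 10.6 mg/L.

10.6 mg/L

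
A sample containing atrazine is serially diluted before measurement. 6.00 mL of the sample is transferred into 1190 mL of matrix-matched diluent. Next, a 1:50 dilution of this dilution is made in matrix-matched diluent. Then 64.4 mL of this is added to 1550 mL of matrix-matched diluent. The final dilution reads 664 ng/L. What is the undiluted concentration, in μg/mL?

166 μg/mL

Overall dilution factor = 199.3 × 50 × 25.07 = 2.50 × 10⁵.
Original = 664 ng/L × 2.50 × 10⁵ = 1.66 × 10⁸ ng/L = 166 μg/mL.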